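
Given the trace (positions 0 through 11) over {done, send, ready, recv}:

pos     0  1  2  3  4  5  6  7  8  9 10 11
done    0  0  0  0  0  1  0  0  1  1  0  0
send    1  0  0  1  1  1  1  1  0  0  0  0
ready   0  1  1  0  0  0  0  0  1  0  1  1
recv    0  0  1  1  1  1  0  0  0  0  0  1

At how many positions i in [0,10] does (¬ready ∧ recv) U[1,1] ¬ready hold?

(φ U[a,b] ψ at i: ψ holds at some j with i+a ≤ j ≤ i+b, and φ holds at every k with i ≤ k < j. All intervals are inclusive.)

3

Evaluate at each i in [0,10]:
  i=0: ✗ (no rhs in [1,1])
  i=1: ✗ (no rhs in [2,2])
  i=2: ✗ (lhs fails at k=2 before rhs at j=3)
  i=3: ✓ (rhs at j=4; lhs holds on [3,3])
  i=4: ✓ (rhs at j=5; lhs holds on [4,4])
  i=5: ✓ (rhs at j=6; lhs holds on [5,5])
  i=6: ✗ (lhs fails at k=6 before rhs at j=7)
  i=7: ✗ (no rhs in [8,8])
  i=8: ✗ (lhs fails at k=8 before rhs at j=9)
  i=9: ✗ (no rhs in [10,10])
  i=10: ✗ (no rhs in [11,11])
Positions where it holds: {3, 4, 5} → 3.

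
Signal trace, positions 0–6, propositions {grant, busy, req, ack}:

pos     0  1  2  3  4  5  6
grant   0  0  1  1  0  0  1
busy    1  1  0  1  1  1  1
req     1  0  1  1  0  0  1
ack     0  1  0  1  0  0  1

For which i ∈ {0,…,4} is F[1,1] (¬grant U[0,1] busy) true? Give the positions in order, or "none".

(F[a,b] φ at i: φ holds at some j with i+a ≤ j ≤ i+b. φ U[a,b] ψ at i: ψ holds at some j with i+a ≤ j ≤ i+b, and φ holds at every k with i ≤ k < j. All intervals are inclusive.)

Evaluate at each i in [0,4]:
  i=0: ✓ (witness j=1)
  i=1: ✗ (none in [2,2])
  i=2: ✓ (witness j=3)
  i=3: ✓ (witness j=4)
  i=4: ✓ (witness j=5)

0, 2, 3, 4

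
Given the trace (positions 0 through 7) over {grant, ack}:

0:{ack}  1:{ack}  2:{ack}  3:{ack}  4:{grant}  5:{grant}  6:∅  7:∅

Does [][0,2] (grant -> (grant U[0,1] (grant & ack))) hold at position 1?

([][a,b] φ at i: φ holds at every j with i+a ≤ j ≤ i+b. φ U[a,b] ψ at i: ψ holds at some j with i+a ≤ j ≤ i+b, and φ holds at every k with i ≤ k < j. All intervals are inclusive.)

True

Check (grant -> (grant U[0,1] (grant & ack))) at every j in [1,3]:
  j=1: antecedent false → ✓
  j=2: antecedent false → ✓
  j=3: antecedent false → ✓
All positions satisfy it → formula holds.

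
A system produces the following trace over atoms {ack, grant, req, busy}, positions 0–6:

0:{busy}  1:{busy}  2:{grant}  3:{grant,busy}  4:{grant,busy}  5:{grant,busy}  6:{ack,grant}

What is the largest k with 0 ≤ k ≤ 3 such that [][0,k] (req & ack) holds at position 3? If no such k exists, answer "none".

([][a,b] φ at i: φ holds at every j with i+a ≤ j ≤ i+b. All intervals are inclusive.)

(req & ack) must hold from j=3 onward; find where it first fails.
  j=3: fails → no k works.

none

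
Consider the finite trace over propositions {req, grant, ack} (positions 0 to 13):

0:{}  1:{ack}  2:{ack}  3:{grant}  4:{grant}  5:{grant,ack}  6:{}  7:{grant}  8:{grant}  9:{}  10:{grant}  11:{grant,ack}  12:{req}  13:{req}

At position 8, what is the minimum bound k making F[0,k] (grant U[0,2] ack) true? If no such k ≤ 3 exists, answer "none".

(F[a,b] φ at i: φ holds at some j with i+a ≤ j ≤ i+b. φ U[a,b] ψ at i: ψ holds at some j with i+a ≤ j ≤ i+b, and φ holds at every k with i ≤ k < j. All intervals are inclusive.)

2

Scan j = 8,9,… for (grant U[0,2] ack):
  j=8: fails
  j=9: fails
  j=10: holds
First hit at j=10, so smallest k = 10-8 = 2.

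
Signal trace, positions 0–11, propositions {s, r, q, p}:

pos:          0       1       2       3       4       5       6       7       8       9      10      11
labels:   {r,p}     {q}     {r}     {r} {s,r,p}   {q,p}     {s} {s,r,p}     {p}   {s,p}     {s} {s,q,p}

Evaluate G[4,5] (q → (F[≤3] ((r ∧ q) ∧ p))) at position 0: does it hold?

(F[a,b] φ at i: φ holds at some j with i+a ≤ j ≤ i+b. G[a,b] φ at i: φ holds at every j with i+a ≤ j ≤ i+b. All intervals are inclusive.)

Check (q → (F[≤3] ((r ∧ q) ∧ p))) at every j in [4,5]:
  j=4: antecedent false → ✓
  j=5: antecedent true; consequent fails (none in [5,8]) → ✗
Fails at j=5 → formula fails.

No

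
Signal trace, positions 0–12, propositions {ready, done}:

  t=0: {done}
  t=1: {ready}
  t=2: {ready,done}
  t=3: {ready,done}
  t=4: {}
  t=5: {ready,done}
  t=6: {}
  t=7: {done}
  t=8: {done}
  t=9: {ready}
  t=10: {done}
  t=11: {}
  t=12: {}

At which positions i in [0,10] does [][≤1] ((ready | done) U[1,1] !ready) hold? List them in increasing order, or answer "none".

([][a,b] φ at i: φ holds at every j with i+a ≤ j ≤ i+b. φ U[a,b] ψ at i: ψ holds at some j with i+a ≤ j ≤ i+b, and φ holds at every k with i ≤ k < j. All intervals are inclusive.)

Evaluate at each i in [0,10]:
  i=0: ✗ (fails at j=0)
  i=1: ✗ (fails at j=1)
  i=2: ✗ (fails at j=2)
  i=3: ✗ (fails at j=4)
  i=4: ✗ (fails at j=4)
  i=5: ✗ (fails at j=6)
  i=6: ✗ (fails at j=6)
  i=7: ✗ (fails at j=8)
  i=8: ✗ (fails at j=8)
  i=9: ✓ (all of [9,10])
  i=10: ✗ (fails at j=11)

9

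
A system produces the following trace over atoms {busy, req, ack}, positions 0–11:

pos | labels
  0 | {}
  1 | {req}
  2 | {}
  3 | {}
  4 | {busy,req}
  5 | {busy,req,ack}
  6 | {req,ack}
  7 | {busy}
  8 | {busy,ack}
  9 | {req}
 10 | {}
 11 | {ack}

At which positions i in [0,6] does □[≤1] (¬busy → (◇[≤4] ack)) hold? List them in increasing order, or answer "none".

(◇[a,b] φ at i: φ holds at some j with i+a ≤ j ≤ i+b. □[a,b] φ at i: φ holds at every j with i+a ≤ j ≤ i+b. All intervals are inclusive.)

1, 2, 3, 4, 5, 6

Evaluate at each i in [0,6]:
  i=0: ✗ (fails at j=0)
  i=1: ✓ (all of [1,2])
  i=2: ✓ (all of [2,3])
  i=3: ✓ (all of [3,4])
  i=4: ✓ (all of [4,5])
  i=5: ✓ (all of [5,6])
  i=6: ✓ (all of [6,7])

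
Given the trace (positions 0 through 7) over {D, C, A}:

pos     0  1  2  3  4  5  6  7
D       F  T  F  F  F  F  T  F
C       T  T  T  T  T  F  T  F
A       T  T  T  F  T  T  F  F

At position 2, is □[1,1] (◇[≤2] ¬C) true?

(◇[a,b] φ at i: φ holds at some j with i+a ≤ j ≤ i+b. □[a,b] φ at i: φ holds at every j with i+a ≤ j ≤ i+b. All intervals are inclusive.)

Holds

Check ◇[≤2] ¬C at every j in [3,3]:
  j=3: holds (witness at 5)
All positions satisfy it → formula holds.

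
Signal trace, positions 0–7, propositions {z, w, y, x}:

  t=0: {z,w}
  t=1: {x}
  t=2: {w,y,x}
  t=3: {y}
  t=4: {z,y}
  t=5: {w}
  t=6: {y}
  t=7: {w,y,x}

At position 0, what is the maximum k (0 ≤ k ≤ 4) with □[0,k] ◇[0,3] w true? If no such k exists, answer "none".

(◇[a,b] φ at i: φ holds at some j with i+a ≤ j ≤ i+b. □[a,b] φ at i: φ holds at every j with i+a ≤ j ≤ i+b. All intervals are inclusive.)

◇[0,3] w must hold from j=0 onward; find where it first fails.
  j=0: holds
  j=1: holds
  j=2: holds
  j=3: holds
  j=4: holds
Holds through j=4; largest k = 4.

4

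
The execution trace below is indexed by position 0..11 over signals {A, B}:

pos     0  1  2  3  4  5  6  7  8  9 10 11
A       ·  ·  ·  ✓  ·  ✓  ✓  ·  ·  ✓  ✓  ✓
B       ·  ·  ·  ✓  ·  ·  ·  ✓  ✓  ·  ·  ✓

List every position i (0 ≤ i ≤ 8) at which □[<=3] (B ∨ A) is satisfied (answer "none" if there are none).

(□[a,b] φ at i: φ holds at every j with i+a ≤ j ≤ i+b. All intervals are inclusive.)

Evaluate at each i in [0,8]:
  i=0: ✗ (fails at j=0)
  i=1: ✗ (fails at j=1)
  i=2: ✗ (fails at j=2)
  i=3: ✗ (fails at j=4)
  i=4: ✗ (fails at j=4)
  i=5: ✓ (all of [5,8])
  i=6: ✓ (all of [6,9])
  i=7: ✓ (all of [7,10])
  i=8: ✓ (all of [8,11])

5, 6, 7, 8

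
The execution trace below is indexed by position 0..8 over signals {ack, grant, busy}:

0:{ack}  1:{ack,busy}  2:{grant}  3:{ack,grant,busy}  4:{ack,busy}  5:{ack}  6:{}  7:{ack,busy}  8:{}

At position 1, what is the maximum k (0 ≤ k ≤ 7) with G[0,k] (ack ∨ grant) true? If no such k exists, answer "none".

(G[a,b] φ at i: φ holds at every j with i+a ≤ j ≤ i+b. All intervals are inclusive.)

(ack ∨ grant) must hold from j=1 onward; find where it first fails.
  j=1: holds
  j=2: holds
  j=3: holds
  j=4: holds
  j=5: holds
  j=6: fails
Holds on [1,5], so largest k = 4.

4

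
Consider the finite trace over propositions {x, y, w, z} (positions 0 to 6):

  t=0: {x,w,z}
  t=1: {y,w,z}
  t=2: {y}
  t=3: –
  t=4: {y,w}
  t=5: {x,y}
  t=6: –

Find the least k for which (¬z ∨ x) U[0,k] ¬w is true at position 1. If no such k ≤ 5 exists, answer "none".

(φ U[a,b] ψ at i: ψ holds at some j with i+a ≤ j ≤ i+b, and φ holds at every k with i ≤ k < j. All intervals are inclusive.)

none

Need earliest j ≥ 1 with ¬w, and (¬z ∨ x) at every k in [1,j-1].
  j=1: rhs fails.
  j=2: rhs holds but lhs fails at k=1.
  j=3: rhs holds but lhs fails at k=1.
  j=4: rhs fails.
  j=5: rhs holds but lhs fails at k=1.
  j=6: rhs holds but lhs fails at k=1.
No witness within the range → none.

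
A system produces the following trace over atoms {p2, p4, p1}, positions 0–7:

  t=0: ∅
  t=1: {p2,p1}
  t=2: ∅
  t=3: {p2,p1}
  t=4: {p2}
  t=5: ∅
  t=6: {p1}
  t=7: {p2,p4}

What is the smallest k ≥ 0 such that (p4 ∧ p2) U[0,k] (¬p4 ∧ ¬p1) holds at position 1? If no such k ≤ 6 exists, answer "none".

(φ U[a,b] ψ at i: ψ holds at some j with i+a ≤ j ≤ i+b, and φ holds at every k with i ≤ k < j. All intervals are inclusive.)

Need earliest j ≥ 1 with (¬p4 ∧ ¬p1), and (p4 ∧ p2) at every k in [1,j-1].
  j=1: rhs fails.
  j=2: rhs holds but lhs fails at k=1.
  j=3: rhs fails.
  j=4: rhs holds but lhs fails at k=1.
  j=5: rhs holds but lhs fails at k=1.
  j=6: rhs fails.
  j=7: rhs fails.
No witness within the range → none.

none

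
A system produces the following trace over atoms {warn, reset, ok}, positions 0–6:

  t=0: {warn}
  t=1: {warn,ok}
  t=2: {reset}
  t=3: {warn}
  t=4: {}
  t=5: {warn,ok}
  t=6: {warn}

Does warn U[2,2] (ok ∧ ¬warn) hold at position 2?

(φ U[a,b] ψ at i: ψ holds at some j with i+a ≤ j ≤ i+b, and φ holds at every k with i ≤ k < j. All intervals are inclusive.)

Need some j in [4,4] with (ok ∧ ¬warn), and warn at every k in [2,j-1].
  j=4: (ok ∧ ¬warn) false.
No j in the window works → until fails.

False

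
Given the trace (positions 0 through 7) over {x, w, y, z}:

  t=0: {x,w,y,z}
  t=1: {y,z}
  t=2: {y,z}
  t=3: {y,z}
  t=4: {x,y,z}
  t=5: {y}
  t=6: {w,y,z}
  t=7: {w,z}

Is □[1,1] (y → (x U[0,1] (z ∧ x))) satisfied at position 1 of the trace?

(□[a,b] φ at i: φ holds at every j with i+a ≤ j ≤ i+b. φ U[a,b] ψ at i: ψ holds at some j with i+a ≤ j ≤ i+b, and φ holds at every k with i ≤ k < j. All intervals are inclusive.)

Does not hold

Check (y → (x U[0,1] (z ∧ x))) at every j in [2,2]:
  j=2: antecedent true; consequent fails → ✗
Fails at j=2 → formula fails.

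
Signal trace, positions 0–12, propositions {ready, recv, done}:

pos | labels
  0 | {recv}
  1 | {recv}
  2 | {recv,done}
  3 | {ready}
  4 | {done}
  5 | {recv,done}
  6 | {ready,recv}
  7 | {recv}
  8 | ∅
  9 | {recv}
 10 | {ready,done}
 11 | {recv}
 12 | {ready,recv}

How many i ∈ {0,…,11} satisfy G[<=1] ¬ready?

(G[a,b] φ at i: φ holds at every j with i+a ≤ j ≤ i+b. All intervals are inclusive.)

5

Evaluate at each i in [0,11]:
  i=0: ✓ (all of [0,1])
  i=1: ✓ (all of [1,2])
  i=2: ✗ (fails at j=3)
  i=3: ✗ (fails at j=3)
  i=4: ✓ (all of [4,5])
  i=5: ✗ (fails at j=6)
  i=6: ✗ (fails at j=6)
  i=7: ✓ (all of [7,8])
  i=8: ✓ (all of [8,9])
  i=9: ✗ (fails at j=10)
  i=10: ✗ (fails at j=10)
  i=11: ✗ (fails at j=12)
Positions where it holds: {0, 1, 4, 7, 8} → 5.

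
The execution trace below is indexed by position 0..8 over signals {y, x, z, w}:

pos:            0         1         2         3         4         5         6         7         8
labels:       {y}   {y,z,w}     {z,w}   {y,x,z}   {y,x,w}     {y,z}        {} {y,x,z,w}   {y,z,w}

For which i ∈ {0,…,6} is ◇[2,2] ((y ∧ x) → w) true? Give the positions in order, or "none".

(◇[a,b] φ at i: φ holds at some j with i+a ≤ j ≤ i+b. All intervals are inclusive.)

Evaluate at each i in [0,6]:
  i=0: ✓ (witness j=2)
  i=1: ✗ (none in [3,3])
  i=2: ✓ (witness j=4)
  i=3: ✓ (witness j=5)
  i=4: ✓ (witness j=6)
  i=5: ✓ (witness j=7)
  i=6: ✓ (witness j=8)

0, 2, 3, 4, 5, 6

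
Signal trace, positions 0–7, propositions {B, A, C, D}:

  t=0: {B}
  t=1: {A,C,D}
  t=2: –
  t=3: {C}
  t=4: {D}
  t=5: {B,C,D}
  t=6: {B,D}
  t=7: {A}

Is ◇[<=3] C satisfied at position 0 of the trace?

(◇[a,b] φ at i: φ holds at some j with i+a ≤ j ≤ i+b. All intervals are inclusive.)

True

Check C at each j in [0,3]:
  j=0: false
  j=1: true
  j=2: false
  j=3: true
Found at j=1 → formula holds.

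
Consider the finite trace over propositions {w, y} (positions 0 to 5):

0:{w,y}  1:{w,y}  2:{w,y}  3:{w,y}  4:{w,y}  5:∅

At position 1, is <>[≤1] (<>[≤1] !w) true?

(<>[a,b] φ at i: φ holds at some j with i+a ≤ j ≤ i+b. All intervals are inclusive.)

Does not hold

Check <>[≤1] !w at each j in [1,2]:
  j=1: fails (none in [1,2])
  j=2: fails (none in [2,3])
No position in the window satisfies it → formula fails.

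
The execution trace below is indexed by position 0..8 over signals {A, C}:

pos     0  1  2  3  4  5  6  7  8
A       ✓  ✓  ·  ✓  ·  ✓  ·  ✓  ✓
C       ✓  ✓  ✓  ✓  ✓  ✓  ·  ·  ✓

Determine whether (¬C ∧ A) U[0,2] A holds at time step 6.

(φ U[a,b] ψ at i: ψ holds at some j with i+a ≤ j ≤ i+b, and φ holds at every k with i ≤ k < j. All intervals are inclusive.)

Need some j in [6,8] with A, and (¬C ∧ A) at every k in [6,j-1].
  j=6: A false.
  j=7: A holds, but (¬C ∧ A) fails at k=6 → not this j.
  j=8: A holds, but (¬C ∧ A) fails at k=6 → not this j.
No j in the window works → until fails.

No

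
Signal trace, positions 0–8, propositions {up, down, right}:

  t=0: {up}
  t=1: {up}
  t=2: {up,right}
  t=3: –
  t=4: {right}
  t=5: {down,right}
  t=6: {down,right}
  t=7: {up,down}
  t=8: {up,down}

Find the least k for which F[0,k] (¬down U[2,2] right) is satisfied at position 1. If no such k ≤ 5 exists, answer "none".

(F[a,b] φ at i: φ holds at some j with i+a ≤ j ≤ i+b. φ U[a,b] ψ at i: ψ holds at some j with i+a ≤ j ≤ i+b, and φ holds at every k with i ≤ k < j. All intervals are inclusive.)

Scan j = 1,2,… for (¬down U[2,2] right):
  j=1: fails
  j=2: holds
First hit at j=2, so smallest k = 2-1 = 1.

1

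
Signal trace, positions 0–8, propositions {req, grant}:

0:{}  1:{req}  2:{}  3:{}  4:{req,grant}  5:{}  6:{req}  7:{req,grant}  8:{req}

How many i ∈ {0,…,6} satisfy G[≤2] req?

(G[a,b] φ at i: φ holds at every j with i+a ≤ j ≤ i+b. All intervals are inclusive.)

1

Evaluate at each i in [0,6]:
  i=0: ✗ (fails at j=0)
  i=1: ✗ (fails at j=2)
  i=2: ✗ (fails at j=2)
  i=3: ✗ (fails at j=3)
  i=4: ✗ (fails at j=5)
  i=5: ✗ (fails at j=5)
  i=6: ✓ (all of [6,8])
Positions where it holds: {6} → 1.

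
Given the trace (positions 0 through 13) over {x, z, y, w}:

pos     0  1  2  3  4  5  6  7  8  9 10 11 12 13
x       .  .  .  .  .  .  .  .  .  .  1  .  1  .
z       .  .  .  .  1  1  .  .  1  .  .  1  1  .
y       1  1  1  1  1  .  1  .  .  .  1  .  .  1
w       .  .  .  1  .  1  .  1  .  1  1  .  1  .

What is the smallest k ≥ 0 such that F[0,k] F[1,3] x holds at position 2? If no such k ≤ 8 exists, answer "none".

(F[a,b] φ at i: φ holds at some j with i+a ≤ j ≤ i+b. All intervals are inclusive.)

Scan j = 2,3,… for F[1,3] x:
  j=2: fails
  j=3: fails
  j=4: fails
  j=5: fails
  j=6: fails
  j=7: holds
First hit at j=7, so smallest k = 7-2 = 5.

5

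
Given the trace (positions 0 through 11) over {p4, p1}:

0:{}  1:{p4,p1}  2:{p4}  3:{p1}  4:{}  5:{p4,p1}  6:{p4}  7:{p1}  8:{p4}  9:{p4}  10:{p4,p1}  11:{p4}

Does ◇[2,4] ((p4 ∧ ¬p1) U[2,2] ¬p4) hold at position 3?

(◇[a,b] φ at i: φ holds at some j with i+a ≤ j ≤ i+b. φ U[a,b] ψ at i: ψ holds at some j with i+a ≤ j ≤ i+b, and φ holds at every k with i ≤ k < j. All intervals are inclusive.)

Check ((p4 ∧ ¬p1) U[2,2] ¬p4) at each j in [5,7]:
  j=5: fails
  j=6: fails
  j=7: fails
No position in the window satisfies it → formula fails.

No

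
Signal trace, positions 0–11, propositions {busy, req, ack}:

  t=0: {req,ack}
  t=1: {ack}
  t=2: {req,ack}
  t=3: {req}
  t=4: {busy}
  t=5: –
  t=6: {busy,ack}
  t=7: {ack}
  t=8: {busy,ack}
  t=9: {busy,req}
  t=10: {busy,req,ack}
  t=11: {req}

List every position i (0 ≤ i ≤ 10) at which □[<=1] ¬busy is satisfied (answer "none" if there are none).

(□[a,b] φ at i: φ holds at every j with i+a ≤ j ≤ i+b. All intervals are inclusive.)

0, 1, 2

Evaluate at each i in [0,10]:
  i=0: ✓ (all of [0,1])
  i=1: ✓ (all of [1,2])
  i=2: ✓ (all of [2,3])
  i=3: ✗ (fails at j=4)
  i=4: ✗ (fails at j=4)
  i=5: ✗ (fails at j=6)
  i=6: ✗ (fails at j=6)
  i=7: ✗ (fails at j=8)
  i=8: ✗ (fails at j=8)
  i=9: ✗ (fails at j=9)
  i=10: ✗ (fails at j=10)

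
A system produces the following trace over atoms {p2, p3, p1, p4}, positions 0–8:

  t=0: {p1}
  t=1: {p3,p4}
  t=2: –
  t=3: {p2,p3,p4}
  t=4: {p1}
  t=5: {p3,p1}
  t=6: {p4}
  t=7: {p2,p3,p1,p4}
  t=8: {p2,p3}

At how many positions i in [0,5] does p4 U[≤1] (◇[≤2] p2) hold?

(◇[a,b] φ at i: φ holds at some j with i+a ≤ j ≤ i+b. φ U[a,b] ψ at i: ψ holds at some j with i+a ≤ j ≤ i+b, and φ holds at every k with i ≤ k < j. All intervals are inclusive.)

4

Evaluate at each i in [0,5]:
  i=0: ✗ (lhs fails at k=0 before rhs at j=1)
  i=1: ✓ (rhs at j=1)
  i=2: ✓ (rhs at j=2)
  i=3: ✓ (rhs at j=3)
  i=4: ✗ (lhs fails at k=4 before rhs at j=5)
  i=5: ✓ (rhs at j=5)
Positions where it holds: {1, 2, 3, 5} → 4.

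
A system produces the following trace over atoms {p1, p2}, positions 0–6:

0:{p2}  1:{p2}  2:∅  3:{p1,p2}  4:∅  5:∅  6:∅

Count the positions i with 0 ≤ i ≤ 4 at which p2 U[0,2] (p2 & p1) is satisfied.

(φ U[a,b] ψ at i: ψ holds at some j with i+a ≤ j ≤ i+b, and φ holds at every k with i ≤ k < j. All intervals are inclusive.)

1

Evaluate at each i in [0,4]:
  i=0: ✗ (no rhs in [0,2])
  i=1: ✗ (lhs fails at k=2 before rhs at j=3)
  i=2: ✗ (lhs fails at k=2 before rhs at j=3)
  i=3: ✓ (rhs at j=3)
  i=4: ✗ (no rhs in [4,6])
Positions where it holds: {3} → 1.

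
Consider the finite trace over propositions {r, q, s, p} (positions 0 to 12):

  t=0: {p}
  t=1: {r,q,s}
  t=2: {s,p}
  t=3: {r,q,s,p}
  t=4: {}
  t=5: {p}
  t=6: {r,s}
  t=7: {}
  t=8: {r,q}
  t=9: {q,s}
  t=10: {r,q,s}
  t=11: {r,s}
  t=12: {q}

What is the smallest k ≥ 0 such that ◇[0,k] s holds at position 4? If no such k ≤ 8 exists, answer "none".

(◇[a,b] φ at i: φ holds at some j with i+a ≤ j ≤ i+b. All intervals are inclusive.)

2

Scan j = 4,5,… for s:
  j=4: fails
  j=5: fails
  j=6: holds
First hit at j=6, so smallest k = 6-4 = 2.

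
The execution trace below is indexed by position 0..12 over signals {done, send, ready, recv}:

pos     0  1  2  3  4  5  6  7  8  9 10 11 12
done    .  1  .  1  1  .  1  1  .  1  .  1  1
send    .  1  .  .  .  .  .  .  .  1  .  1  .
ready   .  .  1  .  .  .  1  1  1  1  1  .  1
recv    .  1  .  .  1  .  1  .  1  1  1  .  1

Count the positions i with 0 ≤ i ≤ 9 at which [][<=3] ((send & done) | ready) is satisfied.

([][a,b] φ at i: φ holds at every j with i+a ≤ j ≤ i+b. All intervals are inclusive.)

Evaluate at each i in [0,9]:
  i=0: ✗ (fails at j=0)
  i=1: ✗ (fails at j=3)
  i=2: ✗ (fails at j=3)
  i=3: ✗ (fails at j=3)
  i=4: ✗ (fails at j=4)
  i=5: ✗ (fails at j=5)
  i=6: ✓ (all of [6,9])
  i=7: ✓ (all of [7,10])
  i=8: ✓ (all of [8,11])
  i=9: ✓ (all of [9,12])
Positions where it holds: {6, 7, 8, 9} → 4.

4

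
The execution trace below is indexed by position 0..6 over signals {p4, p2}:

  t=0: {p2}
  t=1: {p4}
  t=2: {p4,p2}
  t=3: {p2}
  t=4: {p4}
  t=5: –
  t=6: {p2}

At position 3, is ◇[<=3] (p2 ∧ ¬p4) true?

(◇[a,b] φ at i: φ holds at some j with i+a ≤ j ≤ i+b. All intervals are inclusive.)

Yes

Check (p2 ∧ ¬p4) at each j in [3,6]:
  j=3: true
  j=4: false
  j=5: false
  j=6: true
Found at j=3 → formula holds.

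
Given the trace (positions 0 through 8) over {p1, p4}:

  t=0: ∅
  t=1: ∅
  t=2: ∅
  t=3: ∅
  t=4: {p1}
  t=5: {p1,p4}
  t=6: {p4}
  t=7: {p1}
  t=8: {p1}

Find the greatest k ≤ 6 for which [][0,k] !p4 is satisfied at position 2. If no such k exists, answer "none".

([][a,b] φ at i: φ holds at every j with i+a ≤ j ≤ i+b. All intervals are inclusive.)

2

!p4 must hold from j=2 onward; find where it first fails.
  j=2: holds
  j=3: holds
  j=4: holds
  j=5: fails
Holds on [2,4], so largest k = 2.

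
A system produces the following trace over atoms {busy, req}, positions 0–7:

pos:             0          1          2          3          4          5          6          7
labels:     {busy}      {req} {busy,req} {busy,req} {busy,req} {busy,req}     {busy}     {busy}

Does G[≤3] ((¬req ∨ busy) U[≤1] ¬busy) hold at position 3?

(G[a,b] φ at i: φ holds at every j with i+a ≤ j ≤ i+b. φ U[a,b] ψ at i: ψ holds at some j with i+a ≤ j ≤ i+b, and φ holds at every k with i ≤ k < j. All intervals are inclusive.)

Check ((¬req ∨ busy) U[≤1] ¬busy) at every j in [3,6]:
  j=3: fails
  j=4: fails
  j=5: fails
  j=6: fails
Fails at j=3 → formula fails.

False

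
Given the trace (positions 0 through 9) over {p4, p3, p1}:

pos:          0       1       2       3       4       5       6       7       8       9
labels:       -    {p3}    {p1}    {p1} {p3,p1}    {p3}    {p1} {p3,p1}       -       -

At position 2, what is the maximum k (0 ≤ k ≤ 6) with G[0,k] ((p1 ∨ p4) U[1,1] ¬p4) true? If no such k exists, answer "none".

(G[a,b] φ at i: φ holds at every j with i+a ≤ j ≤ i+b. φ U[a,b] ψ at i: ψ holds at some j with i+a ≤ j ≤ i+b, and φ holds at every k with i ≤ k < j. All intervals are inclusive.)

2

((p1 ∨ p4) U[1,1] ¬p4) must hold from j=2 onward; find where it first fails.
  j=2: holds
  j=3: holds
  j=4: holds
  j=5: fails
Holds on [2,4], so largest k = 2.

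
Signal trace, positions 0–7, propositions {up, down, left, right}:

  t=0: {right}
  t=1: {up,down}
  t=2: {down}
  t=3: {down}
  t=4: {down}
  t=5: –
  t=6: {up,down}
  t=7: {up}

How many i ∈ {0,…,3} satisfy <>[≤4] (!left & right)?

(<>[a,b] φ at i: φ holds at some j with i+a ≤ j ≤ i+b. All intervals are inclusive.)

Evaluate at each i in [0,3]:
  i=0: ✓ (witness j=0)
  i=1: ✗ (none in [1,5])
  i=2: ✗ (none in [2,6])
  i=3: ✗ (none in [3,7])
Positions where it holds: {0} → 1.

1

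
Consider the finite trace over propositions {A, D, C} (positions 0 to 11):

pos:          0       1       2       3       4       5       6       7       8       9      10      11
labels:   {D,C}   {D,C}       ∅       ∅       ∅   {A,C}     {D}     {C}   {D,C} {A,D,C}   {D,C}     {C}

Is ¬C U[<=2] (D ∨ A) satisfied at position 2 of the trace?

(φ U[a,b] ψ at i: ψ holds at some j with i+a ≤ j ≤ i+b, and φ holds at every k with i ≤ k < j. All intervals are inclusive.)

No

Need some j in [2,4] with (D ∨ A), and ¬C at every k in [2,j-1].
  j=2: (D ∨ A) false.
  j=3: (D ∨ A) false.
  j=4: (D ∨ A) false.
No j in the window works → until fails.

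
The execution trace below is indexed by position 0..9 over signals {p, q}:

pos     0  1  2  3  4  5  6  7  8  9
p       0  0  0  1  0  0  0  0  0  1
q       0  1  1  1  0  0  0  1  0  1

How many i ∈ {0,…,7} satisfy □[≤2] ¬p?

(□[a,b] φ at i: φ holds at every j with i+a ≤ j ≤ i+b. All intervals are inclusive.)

Evaluate at each i in [0,7]:
  i=0: ✓ (all of [0,2])
  i=1: ✗ (fails at j=3)
  i=2: ✗ (fails at j=3)
  i=3: ✗ (fails at j=3)
  i=4: ✓ (all of [4,6])
  i=5: ✓ (all of [5,7])
  i=6: ✓ (all of [6,8])
  i=7: ✗ (fails at j=9)
Positions where it holds: {0, 4, 5, 6} → 4.

4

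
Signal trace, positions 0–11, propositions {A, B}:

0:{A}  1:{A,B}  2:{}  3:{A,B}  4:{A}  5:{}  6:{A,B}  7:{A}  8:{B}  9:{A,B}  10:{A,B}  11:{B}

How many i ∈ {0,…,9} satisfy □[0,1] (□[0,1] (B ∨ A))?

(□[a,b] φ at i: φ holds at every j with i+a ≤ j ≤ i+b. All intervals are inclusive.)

4

Evaluate at each i in [0,9]:
  i=0: ✗ (fails at j=1)
  i=1: ✗ (fails at j=1)
  i=2: ✗ (fails at j=2)
  i=3: ✗ (fails at j=4)
  i=4: ✗ (fails at j=4)
  i=5: ✗ (fails at j=5)
  i=6: ✓ (all of [6,7])
  i=7: ✓ (all of [7,8])
  i=8: ✓ (all of [8,9])
  i=9: ✓ (all of [9,10])
Positions where it holds: {6, 7, 8, 9} → 4.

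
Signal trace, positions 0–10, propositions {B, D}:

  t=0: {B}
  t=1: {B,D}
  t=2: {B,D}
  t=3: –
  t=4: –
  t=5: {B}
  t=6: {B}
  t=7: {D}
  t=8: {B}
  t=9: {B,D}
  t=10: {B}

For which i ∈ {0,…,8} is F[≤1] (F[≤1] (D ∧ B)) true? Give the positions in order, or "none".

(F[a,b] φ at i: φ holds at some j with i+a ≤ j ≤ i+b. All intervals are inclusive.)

Evaluate at each i in [0,8]:
  i=0: ✓ (witness j=0)
  i=1: ✓ (witness j=1)
  i=2: ✓ (witness j=2)
  i=3: ✗ (none in [3,4])
  i=4: ✗ (none in [4,5])
  i=5: ✗ (none in [5,6])
  i=6: ✗ (none in [6,7])
  i=7: ✓ (witness j=8)
  i=8: ✓ (witness j=8)

0, 1, 2, 7, 8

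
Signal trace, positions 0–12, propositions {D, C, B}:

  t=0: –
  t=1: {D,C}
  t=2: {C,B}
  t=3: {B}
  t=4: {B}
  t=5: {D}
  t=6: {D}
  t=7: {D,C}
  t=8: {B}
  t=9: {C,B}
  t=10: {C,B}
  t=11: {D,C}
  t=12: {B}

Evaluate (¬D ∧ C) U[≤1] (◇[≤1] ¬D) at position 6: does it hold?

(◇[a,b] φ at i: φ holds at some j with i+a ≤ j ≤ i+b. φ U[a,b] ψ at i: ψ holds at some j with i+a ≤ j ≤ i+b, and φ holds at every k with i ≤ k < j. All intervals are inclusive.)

Does not hold

Need some j in [6,7] with ◇[≤1] ¬D, and (¬D ∧ C) at every k in [6,j-1].
  j=6: ◇[≤1] ¬D — fails (none in [6,7]).
  j=7: ◇[≤1] ¬D holds, but (¬D ∧ C) fails at k=6 → not this j.
No j in the window works → until fails.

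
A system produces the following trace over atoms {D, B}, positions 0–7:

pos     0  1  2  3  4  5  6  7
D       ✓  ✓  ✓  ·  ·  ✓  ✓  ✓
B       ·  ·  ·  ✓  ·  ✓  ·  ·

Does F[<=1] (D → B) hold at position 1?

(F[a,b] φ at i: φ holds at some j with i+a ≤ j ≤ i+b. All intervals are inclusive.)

Check (D → B) at each j in [1,2]:
  j=1: false
  j=2: false
No position in the window satisfies it → formula fails.

Does not hold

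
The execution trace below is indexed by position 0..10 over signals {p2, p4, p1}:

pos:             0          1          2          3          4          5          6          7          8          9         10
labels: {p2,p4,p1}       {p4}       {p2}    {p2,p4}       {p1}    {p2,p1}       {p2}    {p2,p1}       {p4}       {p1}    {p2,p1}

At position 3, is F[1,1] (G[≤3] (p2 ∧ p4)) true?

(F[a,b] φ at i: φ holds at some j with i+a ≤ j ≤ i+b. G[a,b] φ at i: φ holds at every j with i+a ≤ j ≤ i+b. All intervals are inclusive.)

False

Check G[≤3] (p2 ∧ p4) at each j in [4,4]:
  j=4: fails at 4
No position in the window satisfies it → formula fails.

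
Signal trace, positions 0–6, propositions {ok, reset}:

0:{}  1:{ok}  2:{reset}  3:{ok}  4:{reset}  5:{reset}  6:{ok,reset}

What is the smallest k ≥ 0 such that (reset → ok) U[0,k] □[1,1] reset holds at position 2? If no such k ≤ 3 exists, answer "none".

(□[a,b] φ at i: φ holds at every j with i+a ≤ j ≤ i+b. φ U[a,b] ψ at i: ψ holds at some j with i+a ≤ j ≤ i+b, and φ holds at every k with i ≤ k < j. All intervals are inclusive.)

Need earliest j ≥ 2 with □[1,1] reset, and (reset → ok) at every k in [2,j-1].
  j=2: rhs fails.
  j=3: rhs holds but lhs fails at k=2.
  j=4: rhs holds but lhs fails at k=2.
  j=5: rhs holds but lhs fails at k=2.
No witness within the range → none.

none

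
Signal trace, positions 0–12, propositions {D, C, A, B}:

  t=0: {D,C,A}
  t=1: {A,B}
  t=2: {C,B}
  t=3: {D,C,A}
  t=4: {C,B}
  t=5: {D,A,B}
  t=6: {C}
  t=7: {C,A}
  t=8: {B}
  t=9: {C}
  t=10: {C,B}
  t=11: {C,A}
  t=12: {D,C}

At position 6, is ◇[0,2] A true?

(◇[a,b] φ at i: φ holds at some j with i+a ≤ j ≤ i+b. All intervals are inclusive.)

Holds

Check A at each j in [6,8]:
  j=6: false
  j=7: true
  j=8: false
Found at j=7 → formula holds.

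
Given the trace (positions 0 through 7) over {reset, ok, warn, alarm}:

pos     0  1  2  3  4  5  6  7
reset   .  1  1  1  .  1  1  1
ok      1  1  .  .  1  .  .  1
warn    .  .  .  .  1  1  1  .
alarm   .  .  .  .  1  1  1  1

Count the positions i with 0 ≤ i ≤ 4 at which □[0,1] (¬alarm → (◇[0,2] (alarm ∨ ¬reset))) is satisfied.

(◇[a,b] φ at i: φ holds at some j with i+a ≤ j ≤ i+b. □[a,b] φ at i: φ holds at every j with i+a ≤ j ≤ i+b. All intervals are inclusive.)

3

Evaluate at each i in [0,4]:
  i=0: ✗ (fails at j=1)
  i=1: ✗ (fails at j=1)
  i=2: ✓ (all of [2,3])
  i=3: ✓ (all of [3,4])
  i=4: ✓ (all of [4,5])
Positions where it holds: {2, 3, 4} → 3.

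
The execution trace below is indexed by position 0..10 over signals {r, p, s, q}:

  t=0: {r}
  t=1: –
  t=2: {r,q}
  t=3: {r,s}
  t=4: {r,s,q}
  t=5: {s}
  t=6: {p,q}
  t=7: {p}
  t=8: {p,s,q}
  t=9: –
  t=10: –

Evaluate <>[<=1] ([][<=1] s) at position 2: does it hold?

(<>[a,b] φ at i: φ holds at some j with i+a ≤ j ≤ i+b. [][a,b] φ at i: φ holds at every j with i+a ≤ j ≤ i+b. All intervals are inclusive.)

Check [][<=1] s at each j in [2,3]:
  j=2: fails at 2
  j=3: holds on [3,4]
Found at j=3 → formula holds.

True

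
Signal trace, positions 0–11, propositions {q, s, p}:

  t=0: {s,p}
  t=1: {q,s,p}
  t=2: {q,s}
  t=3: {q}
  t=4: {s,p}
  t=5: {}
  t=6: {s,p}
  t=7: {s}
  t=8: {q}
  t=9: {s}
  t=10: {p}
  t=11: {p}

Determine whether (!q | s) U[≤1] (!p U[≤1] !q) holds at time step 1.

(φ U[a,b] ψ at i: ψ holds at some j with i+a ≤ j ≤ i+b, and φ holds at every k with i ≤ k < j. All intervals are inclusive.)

Need some j in [1,2] with (!p U[≤1] !q), and (!q | s) at every k in [1,j-1].
  j=1: (!p U[≤1] !q) — fails.
  j=2: (!p U[≤1] !q) — fails.
No j in the window works → until fails.

No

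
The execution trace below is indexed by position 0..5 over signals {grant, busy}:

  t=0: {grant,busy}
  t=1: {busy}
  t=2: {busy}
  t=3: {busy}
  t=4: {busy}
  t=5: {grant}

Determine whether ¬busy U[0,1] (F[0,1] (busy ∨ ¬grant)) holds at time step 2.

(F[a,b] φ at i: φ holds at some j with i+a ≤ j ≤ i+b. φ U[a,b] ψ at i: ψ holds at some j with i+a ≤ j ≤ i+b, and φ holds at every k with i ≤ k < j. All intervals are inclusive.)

Holds

Need some j in [2,3] with F[0,1] (busy ∨ ¬grant), and ¬busy at every k in [2,j-1].
  j=2: F[0,1] (busy ∨ ¬grant) holds; no prefix to check → satisfied.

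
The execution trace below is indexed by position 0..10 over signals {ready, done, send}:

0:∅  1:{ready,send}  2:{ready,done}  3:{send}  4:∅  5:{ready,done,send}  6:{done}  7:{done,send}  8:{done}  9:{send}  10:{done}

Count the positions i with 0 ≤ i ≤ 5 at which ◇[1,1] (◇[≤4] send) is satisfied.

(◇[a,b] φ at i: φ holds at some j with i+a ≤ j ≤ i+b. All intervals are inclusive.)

6

Evaluate at each i in [0,5]:
  i=0: ✓ (witness j=1)
  i=1: ✓ (witness j=2)
  i=2: ✓ (witness j=3)
  i=3: ✓ (witness j=4)
  i=4: ✓ (witness j=5)
  i=5: ✓ (witness j=6)
Positions where it holds: {0, 1, 2, 3, 4, 5} → 6.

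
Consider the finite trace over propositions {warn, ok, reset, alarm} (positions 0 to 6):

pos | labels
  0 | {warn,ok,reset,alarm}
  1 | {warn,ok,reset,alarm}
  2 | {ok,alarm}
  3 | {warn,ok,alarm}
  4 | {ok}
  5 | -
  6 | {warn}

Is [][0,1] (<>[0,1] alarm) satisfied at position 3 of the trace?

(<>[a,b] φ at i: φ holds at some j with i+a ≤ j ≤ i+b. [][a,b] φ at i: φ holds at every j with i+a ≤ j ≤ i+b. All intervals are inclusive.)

Check <>[0,1] alarm at every j in [3,4]:
  j=3: holds (witness at 3)
  j=4: fails (none in [4,5])
Fails at j=4 → formula fails.

False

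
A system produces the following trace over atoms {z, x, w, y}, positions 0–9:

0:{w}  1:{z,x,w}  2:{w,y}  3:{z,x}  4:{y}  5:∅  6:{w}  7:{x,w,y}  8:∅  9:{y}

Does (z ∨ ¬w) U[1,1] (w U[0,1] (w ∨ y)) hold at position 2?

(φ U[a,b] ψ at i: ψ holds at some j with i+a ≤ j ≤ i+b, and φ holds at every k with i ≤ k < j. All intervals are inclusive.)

Need some j in [3,3] with (w U[0,1] (w ∨ y)), and (z ∨ ¬w) at every k in [2,j-1].
  j=3: (w U[0,1] (w ∨ y)) — fails.
No j in the window works → until fails.

Does not hold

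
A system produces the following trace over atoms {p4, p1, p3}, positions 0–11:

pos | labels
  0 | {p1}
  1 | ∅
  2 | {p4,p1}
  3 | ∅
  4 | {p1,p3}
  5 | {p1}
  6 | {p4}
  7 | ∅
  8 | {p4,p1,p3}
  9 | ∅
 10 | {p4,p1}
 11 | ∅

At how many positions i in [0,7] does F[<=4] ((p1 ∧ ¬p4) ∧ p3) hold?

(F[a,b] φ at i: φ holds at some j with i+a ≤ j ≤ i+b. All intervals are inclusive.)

Evaluate at each i in [0,7]:
  i=0: ✓ (witness j=4)
  i=1: ✓ (witness j=4)
  i=2: ✓ (witness j=4)
  i=3: ✓ (witness j=4)
  i=4: ✓ (witness j=4)
  i=5: ✗ (none in [5,9])
  i=6: ✗ (none in [6,10])
  i=7: ✗ (none in [7,11])
Positions where it holds: {0, 1, 2, 3, 4} → 5.

5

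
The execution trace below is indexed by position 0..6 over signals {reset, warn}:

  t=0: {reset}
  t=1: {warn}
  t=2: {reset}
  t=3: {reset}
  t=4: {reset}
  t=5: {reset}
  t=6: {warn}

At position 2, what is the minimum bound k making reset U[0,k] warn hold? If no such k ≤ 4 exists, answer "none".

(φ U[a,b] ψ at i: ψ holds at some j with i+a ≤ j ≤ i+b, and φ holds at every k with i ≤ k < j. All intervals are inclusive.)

4

Need earliest j ≥ 2 with warn, and reset at every k in [2,j-1].
  j=2: rhs fails.
  j=3: rhs fails.
  j=4: rhs fails.
  j=5: rhs fails.
  j=6: rhs holds; lhs holds on [2,5]. k = 4.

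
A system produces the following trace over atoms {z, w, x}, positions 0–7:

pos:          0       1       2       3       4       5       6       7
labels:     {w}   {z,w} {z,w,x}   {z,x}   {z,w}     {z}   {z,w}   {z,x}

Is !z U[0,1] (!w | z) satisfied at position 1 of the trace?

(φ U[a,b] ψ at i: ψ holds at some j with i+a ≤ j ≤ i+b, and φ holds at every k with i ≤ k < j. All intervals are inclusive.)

Need some j in [1,2] with (!w | z), and !z at every k in [1,j-1].
  j=1: (!w | z) holds; no prefix to check → satisfied.

Yes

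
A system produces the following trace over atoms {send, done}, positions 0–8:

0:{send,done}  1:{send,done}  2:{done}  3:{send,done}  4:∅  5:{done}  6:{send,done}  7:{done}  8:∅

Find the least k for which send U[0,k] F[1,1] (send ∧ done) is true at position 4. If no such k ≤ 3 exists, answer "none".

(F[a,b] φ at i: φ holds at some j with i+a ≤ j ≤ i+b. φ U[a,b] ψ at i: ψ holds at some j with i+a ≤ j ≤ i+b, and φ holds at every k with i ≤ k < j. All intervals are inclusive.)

Need earliest j ≥ 4 with F[1,1] (send ∧ done), and send at every k in [4,j-1].
  j=4: rhs fails.
  j=5: rhs holds but lhs fails at k=4.
  j=6: rhs fails.
  j=7: rhs fails.
No witness within the range → none.

none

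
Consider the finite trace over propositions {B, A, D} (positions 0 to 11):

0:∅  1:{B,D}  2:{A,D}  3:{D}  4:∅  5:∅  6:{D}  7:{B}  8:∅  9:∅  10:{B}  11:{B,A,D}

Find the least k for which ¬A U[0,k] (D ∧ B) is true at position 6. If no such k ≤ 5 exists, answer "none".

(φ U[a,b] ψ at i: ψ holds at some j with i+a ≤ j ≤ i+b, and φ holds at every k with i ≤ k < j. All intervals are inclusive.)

5

Need earliest j ≥ 6 with (D ∧ B), and ¬A at every k in [6,j-1].
  j=6: rhs fails.
  j=7: rhs fails.
  j=8: rhs fails.
  j=9: rhs fails.
  j=10: rhs fails.
  j=11: rhs holds; lhs holds on [6,10]. k = 5.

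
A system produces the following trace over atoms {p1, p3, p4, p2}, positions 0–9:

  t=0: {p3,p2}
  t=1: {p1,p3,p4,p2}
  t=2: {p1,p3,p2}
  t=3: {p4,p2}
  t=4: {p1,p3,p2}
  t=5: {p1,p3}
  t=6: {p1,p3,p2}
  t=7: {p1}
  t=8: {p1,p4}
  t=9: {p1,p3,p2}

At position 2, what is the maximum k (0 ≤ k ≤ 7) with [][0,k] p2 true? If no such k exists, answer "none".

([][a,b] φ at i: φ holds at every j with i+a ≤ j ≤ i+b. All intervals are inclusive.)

2

p2 must hold from j=2 onward; find where it first fails.
  j=2: holds
  j=3: holds
  j=4: holds
  j=5: fails
Holds on [2,4], so largest k = 2.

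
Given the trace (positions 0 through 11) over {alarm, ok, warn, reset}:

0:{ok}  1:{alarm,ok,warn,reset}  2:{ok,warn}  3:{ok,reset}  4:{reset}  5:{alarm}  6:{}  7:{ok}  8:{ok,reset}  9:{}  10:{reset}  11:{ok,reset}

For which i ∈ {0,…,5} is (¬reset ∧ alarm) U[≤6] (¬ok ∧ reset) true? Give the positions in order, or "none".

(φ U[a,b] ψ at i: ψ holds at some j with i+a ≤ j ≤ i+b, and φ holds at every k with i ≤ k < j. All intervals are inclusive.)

Evaluate at each i in [0,5]:
  i=0: ✗ (lhs fails at k=0 before rhs at j=4)
  i=1: ✗ (lhs fails at k=1 before rhs at j=4)
  i=2: ✗ (lhs fails at k=2 before rhs at j=4)
  i=3: ✗ (lhs fails at k=3 before rhs at j=4)
  i=4: ✓ (rhs at j=4)
  i=5: ✗ (lhs fails at k=6 before rhs at j=10)

4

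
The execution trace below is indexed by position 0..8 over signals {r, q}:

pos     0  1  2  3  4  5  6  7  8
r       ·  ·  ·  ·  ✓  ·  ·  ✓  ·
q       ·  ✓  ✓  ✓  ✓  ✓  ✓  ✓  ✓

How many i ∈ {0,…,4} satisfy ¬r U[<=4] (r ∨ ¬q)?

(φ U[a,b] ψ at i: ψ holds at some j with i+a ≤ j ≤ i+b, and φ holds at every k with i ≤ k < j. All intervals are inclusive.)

5

Evaluate at each i in [0,4]:
  i=0: ✓ (rhs at j=0)
  i=1: ✓ (rhs at j=4; lhs holds on [1,3])
  i=2: ✓ (rhs at j=4; lhs holds on [2,3])
  i=3: ✓ (rhs at j=4; lhs holds on [3,3])
  i=4: ✓ (rhs at j=4)
Positions where it holds: {0, 1, 2, 3, 4} → 5.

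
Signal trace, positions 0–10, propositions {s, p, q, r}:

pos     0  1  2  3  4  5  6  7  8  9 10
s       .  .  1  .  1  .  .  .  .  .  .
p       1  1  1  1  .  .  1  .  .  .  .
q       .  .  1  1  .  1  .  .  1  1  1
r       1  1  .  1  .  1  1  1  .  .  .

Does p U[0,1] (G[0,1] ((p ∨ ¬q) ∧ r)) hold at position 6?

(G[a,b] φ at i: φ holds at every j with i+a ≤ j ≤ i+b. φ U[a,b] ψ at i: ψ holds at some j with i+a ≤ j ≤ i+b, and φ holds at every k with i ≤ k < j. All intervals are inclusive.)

True

Need some j in [6,7] with G[0,1] ((p ∨ ¬q) ∧ r), and p at every k in [6,j-1].
  j=6: G[0,1] ((p ∨ ¬q) ∧ r) holds; no prefix to check → satisfied.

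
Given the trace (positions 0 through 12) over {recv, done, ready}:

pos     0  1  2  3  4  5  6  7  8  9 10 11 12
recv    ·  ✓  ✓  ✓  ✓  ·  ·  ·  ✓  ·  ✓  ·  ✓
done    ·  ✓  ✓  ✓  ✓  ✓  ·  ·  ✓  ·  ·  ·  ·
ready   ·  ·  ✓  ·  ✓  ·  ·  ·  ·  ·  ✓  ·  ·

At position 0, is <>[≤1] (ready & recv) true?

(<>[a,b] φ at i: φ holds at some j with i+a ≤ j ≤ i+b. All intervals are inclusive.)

False

Check (ready & recv) at each j in [0,1]:
  j=0: false
  j=1: false
No position in the window satisfies it → formula fails.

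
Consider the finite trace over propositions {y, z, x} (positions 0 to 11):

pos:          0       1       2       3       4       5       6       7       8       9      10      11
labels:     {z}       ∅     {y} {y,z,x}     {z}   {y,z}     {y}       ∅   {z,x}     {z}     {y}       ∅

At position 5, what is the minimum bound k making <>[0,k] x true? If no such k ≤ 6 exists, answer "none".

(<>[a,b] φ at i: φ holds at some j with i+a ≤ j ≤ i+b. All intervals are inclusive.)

3

Scan j = 5,6,… for x:
  j=5: fails
  j=6: fails
  j=7: fails
  j=8: holds
First hit at j=8, so smallest k = 8-5 = 3.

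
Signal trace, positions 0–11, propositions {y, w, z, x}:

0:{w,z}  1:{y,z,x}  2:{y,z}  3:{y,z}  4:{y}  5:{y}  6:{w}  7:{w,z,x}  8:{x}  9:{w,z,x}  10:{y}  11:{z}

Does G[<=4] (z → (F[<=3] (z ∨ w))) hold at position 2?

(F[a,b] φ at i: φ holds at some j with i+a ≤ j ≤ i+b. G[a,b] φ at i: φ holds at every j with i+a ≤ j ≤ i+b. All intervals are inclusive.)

True

Check (z → (F[<=3] (z ∨ w))) at every j in [2,6]:
  j=2: antecedent true; consequent holds (witness at 2) → ✓
  j=3: antecedent true; consequent holds (witness at 3) → ✓
  j=4: antecedent false → ✓
  j=5: antecedent false → ✓
  j=6: antecedent false → ✓
All positions satisfy it → formula holds.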